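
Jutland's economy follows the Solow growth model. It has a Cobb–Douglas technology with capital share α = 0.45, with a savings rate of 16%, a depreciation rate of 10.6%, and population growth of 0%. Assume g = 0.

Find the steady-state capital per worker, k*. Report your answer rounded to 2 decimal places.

In steady state, investment equals break-even investment: s·k^α = (n + δ)·k.
Dividing both sides by k: k^(1−α) = s / (n + δ).
k^0.55 = 0.16 / (0.000 + 0.106) = 0.16 / 0.106 = 1.5094
k* = 1.5094^(1/0.55) ≈ 2.1140

k* ≈ 2.11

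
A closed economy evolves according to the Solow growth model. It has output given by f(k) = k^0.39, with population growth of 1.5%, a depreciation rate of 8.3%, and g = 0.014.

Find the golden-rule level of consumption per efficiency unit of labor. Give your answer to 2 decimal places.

c_gold ≈ 1.35

At the golden rule, f'(k) = n + g + δ, so α·k^(α−1) = n + g + δ and k_gold = (α/(n + g + δ))^(1/(1−α)).
k_gold = (0.39/0.112)^(1/0.61) = 3.4821^1.6393 ≈ 7.7311
c_gold = f(k_gold) − (n + g + δ)·k_gold = 2.2203 − 0.112×7.7311 ≈ 1.3544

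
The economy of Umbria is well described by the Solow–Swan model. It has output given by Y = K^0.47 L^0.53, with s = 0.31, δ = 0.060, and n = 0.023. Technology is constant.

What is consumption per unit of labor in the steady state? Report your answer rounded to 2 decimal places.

In steady state, investment equals break-even investment: s·k^α = (n + δ)·k.
Dividing both sides by k: k^(1−α) = s / (n + δ).
k^0.53 = 0.31 / (0.023 + 0.060) = 0.31 / 0.083 = 3.7349
k* = 3.7349^(1/0.53) ≈ 12.0163
y* = (k*)^α = 12.0163^0.47 ≈ 3.2173
c* = (1 − s)·y* = (1 − 0.31) × 3.2173 ≈ 2.2199

c* = 2.22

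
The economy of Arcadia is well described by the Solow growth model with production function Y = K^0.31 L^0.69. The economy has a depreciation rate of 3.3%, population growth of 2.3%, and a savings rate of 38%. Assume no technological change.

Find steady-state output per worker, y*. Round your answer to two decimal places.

At the steady state, Δk = 0, so s·k^α = (n + δ)·k.
Rearranging, k^(1−α) = s / (n + δ).
k^0.69 = 0.38 / (0.023 + 0.033) = 0.38 / 0.056 = 6.7857
k* = 6.7857^(1/0.69) ≈ 16.0402
y* = (k*)^α = 16.0402^0.31 ≈ 2.3638

y* ≈ 2.36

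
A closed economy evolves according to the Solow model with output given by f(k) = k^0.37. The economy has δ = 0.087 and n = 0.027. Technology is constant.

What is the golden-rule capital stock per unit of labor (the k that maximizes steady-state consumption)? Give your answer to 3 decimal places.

k_gold ≈ 6.480

The golden rule sets f'(k) = n + δ, i.e. α·k^(α−1) = n + δ.
So k^(1−α) = α / (n + δ) = 0.37 / 0.114 = 3.2456.
k_gold = 3.2456^(1/0.63) ≈ 6.4801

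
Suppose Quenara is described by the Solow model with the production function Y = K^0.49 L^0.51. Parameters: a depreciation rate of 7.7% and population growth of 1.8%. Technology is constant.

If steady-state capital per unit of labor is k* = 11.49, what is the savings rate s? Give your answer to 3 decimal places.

s ≈ 0.330

Steady state requires s·f(k) = (n + δ)·k, i.e. s·k^α = (n + δ)·k.
So s / (n + δ) = (k*)^(1−α) = 11.49^0.51 = 3.4735.
Therefore s = 3.4735 × (n + δ) = 3.4735 × 0.095 = 0.3300.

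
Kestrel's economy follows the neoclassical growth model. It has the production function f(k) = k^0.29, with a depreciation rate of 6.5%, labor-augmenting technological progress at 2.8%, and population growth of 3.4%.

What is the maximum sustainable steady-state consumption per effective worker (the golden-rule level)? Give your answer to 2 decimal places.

c_gold ≈ 0.99

At the golden rule, f'(k) = n + g + δ, so α·k^(α−1) = n + g + δ and k_gold = (α/(n + g + δ))^(1/(1−α)).
k_gold = (0.29/0.127)^(1/0.71) = 2.2835^1.4085 ≈ 3.1996
c_gold = f(k_gold) − (n + g + δ)·k_gold = 1.4011 − 0.127×3.1996 ≈ 0.9948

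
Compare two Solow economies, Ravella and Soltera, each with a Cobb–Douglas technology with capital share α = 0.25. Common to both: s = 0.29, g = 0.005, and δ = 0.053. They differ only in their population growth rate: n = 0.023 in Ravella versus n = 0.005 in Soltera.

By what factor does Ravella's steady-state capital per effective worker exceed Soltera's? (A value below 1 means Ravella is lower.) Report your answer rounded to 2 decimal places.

Steady-state k* = [s/(n + g + δ)]^(1/(1−α)), so the ratio is [ (s_R/(n + g + δ)_R) / (s_S/(n + g + δ)_S) ]^1.3333.
s_R/(n + g + δ)_R = 0.29/0.081 = 3.5802; s_S/(n + g + δ)_S = 0.29/0.063 = 4.6032.
Ratio = (3.5802/4.6032)^1.3333 = 0.7778^1.3333 ≈ 0.7153

k*_R / k*_S ≈ 0.72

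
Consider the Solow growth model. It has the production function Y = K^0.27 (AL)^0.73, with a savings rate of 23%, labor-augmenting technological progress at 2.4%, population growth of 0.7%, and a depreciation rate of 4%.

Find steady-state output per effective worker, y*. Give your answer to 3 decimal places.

Steady state requires s·f(k) = (n + g + δ)·k, i.e. s·k^α = (n + g + δ)·k.
Dividing both sides by k: k^(1−α) = s / (n + g + δ).
k^0.73 = 0.23 / (0.007 + 0.024 + 0.040) = 0.23 / 0.071 = 3.2394
k* = 3.2394^(1/0.73) ≈ 5.0034
y* = (k*)^α = 5.0034^0.27 ≈ 1.5445

y* ≈ 1.545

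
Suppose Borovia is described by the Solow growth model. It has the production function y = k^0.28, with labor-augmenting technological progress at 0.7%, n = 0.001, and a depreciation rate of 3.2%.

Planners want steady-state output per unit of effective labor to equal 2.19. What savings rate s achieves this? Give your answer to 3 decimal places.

s ≈ 0.300

Steady state requires s·f(k) = (n + g + δ)·k, i.e. s·k^α = (n + g + δ)·k.
Since y* = [s/(n + g + δ)]^(α/(1−α)), we have s/(n + g + δ) = (y*)^((1−α)/α) = 2.19^2.5714 = 7.5062.
Therefore s = 7.5062 × (n + g + δ) = 7.5062 × 0.040 = 0.3002.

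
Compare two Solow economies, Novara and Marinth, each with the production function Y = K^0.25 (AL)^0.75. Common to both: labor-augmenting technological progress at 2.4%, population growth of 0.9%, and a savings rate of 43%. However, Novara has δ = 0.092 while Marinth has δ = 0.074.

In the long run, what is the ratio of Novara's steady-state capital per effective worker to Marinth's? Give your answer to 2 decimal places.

Steady-state k* = [s/(n + g + δ)]^(1/(1−α)), so the ratio is [ (s_N/(n + g + δ)_N) / (s_M/(n + g + δ)_M) ]^1.3333.
s_N/(n + g + δ)_N = 0.43/0.125 = 3.4400; s_M/(n + g + δ)_M = 0.43/0.107 = 4.0187.
Ratio = (3.4400/4.0187)^1.3333 = 0.8560^1.3333 ≈ 0.8128

k*_N / k*_M ≈ 0.81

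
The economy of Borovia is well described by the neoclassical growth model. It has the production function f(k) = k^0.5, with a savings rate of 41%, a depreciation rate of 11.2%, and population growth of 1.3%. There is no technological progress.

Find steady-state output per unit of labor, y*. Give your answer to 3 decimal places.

y* = 3.280

Steady state requires s·f(k) = (n + δ)·k, i.e. s·k^α = (n + δ)·k.
Dividing both sides by k: k^(1−α) = s / (n + δ).
k^0.5 = 0.41 / (0.013 + 0.112) = 0.41 / 0.125 = 3.2800
k* = 3.2800^(1/0.5) ≈ 10.7584
y* = (k*)^α = 10.7584^0.5 ≈ 3.2800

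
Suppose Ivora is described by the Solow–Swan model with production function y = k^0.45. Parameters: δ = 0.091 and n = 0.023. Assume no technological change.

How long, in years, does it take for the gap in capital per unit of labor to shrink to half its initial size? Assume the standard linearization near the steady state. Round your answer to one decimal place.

t_½ ≈ 11.1 years

Near the steady state the convergence rate is λ = (1 − α)(n + δ).
λ = (1 − 0.45) × 0.114 = 0.55 × 0.114 = 0.0627
Half-life = ln 2 / λ = 0.6931 / 0.0627 ≈ 11.05 years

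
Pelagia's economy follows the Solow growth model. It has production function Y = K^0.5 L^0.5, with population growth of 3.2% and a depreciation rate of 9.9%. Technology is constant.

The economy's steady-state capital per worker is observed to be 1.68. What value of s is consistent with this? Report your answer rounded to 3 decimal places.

In steady state, investment equals break-even investment: s·k^α = (n + δ)·k.
So s / (n + δ) = (k*)^(1−α) = 1.68^0.5 = 1.2961.
Therefore s = 1.2961 × (n + δ) = 1.2961 × 0.131 = 0.1698.

s ≈ 0.170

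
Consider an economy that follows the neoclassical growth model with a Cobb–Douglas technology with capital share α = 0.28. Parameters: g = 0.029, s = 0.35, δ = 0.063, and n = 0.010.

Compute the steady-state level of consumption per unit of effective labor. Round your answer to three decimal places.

Steady state requires s·f(k) = (n + g + δ)·k, i.e. s·k^α = (n + g + δ)·k.
Dividing both sides by k: k^(1−α) = s / (n + g + δ).
k^0.72 = 0.35 / (0.010 + 0.029 + 0.063) = 0.35 / 0.102 = 3.4314
k* = 3.4314^(1/0.72) ≈ 5.5426
y* = (k*)^α = 5.5426^0.28 ≈ 1.6153
c* = (1 − s)·y* = (1 − 0.35) × 1.6153 ≈ 1.0499

c* = 1.050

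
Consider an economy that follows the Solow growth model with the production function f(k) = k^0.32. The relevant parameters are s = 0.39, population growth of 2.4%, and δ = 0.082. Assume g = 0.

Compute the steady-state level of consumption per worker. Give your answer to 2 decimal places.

c* = 1.13

Steady state requires s·f(k) = (n + δ)·k, i.e. s·k^α = (n + δ)·k.
Dividing both sides by k: k^(1−α) = s / (n + δ).
k^0.68 = 0.39 / (0.024 + 0.082) = 0.39 / 0.106 = 3.6792
k* = 3.6792^(1/0.68) ≈ 6.7919
y* = (k*)^α = 6.7919^0.32 ≈ 1.8460
c* = (1 − s)·y* = (1 − 0.39) × 1.8460 ≈ 1.1261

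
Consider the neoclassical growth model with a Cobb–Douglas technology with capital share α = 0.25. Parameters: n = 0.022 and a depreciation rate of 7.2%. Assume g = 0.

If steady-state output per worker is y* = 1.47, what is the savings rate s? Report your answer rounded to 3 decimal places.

In steady state, investment equals break-even investment: s·k^α = (n + δ)·k.
Since y* = [s/(n + δ)]^(α/(1−α)), we have s/(n + δ) = (y*)^((1−α)/α) = 1.47^3 = 3.1765.
Therefore s = 3.1765 × (n + δ) = 3.1765 × 0.094 = 0.2986.

s ≈ 0.299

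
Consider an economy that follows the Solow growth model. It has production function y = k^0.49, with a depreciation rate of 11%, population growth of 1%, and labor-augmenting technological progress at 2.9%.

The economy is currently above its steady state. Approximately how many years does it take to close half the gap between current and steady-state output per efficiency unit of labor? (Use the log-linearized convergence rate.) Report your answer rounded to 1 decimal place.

Near the steady state the convergence rate is λ = (1 − α)(n + g + δ).
λ = (1 − 0.49) × 0.149 = 0.51 × 0.149 = 0.07599
Half-life = ln 2 / λ = 0.6931 / 0.07599 ≈ 9.12 years

t_½ ≈ 9.1 years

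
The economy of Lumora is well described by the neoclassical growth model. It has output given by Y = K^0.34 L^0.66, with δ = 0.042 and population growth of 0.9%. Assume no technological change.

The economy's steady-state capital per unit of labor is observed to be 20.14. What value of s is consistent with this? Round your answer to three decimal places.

s ≈ 0.370

Steady state requires s·f(k) = (n + δ)·k, i.e. s·k^α = (n + δ)·k.
So s / (n + δ) = (k*)^(1−α) = 20.14^0.66 = 7.2557.
Therefore s = 7.2557 × (n + δ) = 7.2557 × 0.051 = 0.3700.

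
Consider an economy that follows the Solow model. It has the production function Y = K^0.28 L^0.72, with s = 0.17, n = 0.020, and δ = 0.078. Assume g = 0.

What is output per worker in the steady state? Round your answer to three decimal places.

y* = 1.239

In steady state, investment equals break-even investment: s·k^α = (n + δ)·k.
Dividing both sides by k: k^(1−α) = s / (n + δ).
k^0.72 = 0.17 / (0.020 + 0.078) = 0.17 / 0.098 = 1.7347
k* = 1.7347^(1/0.72) ≈ 2.1491
y* = (k*)^α = 2.1491^0.28 ≈ 1.2389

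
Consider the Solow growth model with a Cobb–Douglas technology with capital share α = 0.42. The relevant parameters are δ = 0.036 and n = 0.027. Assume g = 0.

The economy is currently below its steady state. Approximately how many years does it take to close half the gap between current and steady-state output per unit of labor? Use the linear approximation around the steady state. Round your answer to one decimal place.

t_½ ≈ 19.0 years

Near the steady state the convergence rate is λ = (1 − α)(n + δ).
λ = (1 − 0.42) × 0.063 = 0.58 × 0.063 = 0.03654
Half-life = ln 2 / λ = 0.6931 / 0.03654 ≈ 18.97 years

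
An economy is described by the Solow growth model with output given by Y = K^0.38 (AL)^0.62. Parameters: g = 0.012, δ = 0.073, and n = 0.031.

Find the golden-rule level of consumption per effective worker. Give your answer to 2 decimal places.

At the golden rule, f'(k) = n + g + δ, so α·k^(α−1) = n + g + δ and k_gold = (α/(n + g + δ))^(1/(1−α)).
k_gold = (0.38/0.116)^(1/0.62) = 3.2759^1.6129 ≈ 6.7792
c_gold = f(k_gold) − (n + g + δ)·k_gold = 2.0694 − 0.116×6.7792 ≈ 1.2830

c_gold ≈ 1.28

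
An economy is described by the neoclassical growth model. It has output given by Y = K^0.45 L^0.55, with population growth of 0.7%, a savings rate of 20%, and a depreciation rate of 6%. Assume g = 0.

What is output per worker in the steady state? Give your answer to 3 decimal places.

y* = 2.447

In steady state, investment equals break-even investment: s·k^α = (n + δ)·k.
Rearranging, k^(1−α) = s / (n + δ).
k^0.55 = 0.20 / (0.007 + 0.060) = 0.20 / 0.067 = 2.9851
k* = 2.9851^(1/0.55) ≈ 7.3040
y* = (k*)^α = 7.3040^0.45 ≈ 2.4468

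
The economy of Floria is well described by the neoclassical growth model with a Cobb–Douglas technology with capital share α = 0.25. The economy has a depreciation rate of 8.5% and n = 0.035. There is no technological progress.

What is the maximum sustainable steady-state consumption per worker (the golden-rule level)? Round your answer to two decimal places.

c_gold ≈ 0.96

At the golden rule, f'(k) = n + δ, so α·k^(α−1) = n + δ and k_gold = (α/(n + δ))^(1/(1−α)).
k_gold = (0.25/0.120)^(1/0.75) = 2.0833^1.3333 ≈ 2.6607
c_gold = f(k_gold) − (n + δ)·k_gold = 1.2772 − 0.120×2.6607 ≈ 0.9579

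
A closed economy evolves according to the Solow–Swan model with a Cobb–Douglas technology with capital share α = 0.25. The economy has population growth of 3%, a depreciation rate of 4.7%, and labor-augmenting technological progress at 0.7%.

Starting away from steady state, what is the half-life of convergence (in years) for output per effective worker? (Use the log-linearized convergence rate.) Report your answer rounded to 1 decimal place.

half-life ≈ 11.0 years

Near the steady state the convergence rate is λ = (1 − α)(n + g + δ).
λ = (1 − 0.25) × 0.084 = 0.75 × 0.084 = 0.0630
Half-life = ln 2 / λ = 0.6931 / 0.0630 ≈ 11.00 years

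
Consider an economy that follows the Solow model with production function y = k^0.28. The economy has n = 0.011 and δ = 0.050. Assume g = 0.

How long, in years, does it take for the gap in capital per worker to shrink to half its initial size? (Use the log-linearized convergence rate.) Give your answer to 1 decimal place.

t_½ ≈ 15.8 years

Near the steady state the convergence rate is λ = (1 − α)(n + δ).
λ = (1 − 0.28) × 0.061 = 0.72 × 0.061 = 0.04392
Half-life = ln 2 / λ = 0.6931 / 0.04392 ≈ 15.78 years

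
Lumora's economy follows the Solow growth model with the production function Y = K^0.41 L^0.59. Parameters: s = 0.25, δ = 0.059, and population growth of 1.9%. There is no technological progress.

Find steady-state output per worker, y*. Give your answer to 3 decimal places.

In steady state, investment equals break-even investment: s·k^α = (n + δ)·k.
Rearranging, k^(1−α) = s / (n + δ).
k^0.59 = 0.25 / (0.019 + 0.059) = 0.25 / 0.078 = 3.2051
k* = 3.2051^(1/0.59) ≈ 7.2004
y* = (k*)^α = 7.2004^0.41 ≈ 2.2466

y* = 2.247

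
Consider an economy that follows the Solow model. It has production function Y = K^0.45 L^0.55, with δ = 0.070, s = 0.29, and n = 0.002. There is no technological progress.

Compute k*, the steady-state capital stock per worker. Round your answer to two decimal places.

k* ≈ 12.59

At the steady state, Δk = 0, so s·k^α = (n + δ)·k.
Rearranging, k^(1−α) = s / (n + δ).
k^0.55 = 0.29 / (0.002 + 0.070) = 0.29 / 0.072 = 4.0278
k* = 4.0278^(1/0.55) ≈ 12.5928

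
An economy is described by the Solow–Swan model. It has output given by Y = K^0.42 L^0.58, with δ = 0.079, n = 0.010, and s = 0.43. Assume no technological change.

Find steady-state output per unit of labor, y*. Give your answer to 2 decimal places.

At the steady state, Δk = 0, so s·k^α = (n + δ)·k.
Dividing both sides by k: k^(1−α) = s / (n + δ).
k^0.58 = 0.43 / (0.010 + 0.079) = 0.43 / 0.089 = 4.8315
k* = 4.8315^(1/0.58) ≈ 15.1165
y* = (k*)^α = 15.1165^0.42 ≈ 3.1287

y* = 3.13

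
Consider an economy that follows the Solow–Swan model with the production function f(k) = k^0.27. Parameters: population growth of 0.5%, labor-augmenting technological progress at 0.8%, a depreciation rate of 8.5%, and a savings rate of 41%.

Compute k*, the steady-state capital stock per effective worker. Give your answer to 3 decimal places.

k* ≈ 7.103

Steady state requires s·f(k) = (n + g + δ)·k, i.e. s·k^α = (n + g + δ)·k.
Rearranging, k^(1−α) = s / (n + g + δ).
k^0.73 = 0.41 / (0.005 + 0.008 + 0.085) = 0.41 / 0.098 = 4.1837
k* = 4.1837^(1/0.73) ≈ 7.1032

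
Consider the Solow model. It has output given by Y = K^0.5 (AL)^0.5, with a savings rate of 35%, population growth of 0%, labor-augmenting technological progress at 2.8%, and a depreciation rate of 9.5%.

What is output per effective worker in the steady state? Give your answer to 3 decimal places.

y* ≈ 2.846

At the steady state, Δk = 0, so s·k^α = (n + g + δ)·k.
Dividing both sides by k: k^(1−α) = s / (n + g + δ).
k^0.5 = 0.35 / (0.000 + 0.028 + 0.095) = 0.35 / 0.123 = 2.8455
k* = 2.8455^(1/0.5) ≈ 8.0969
y* = (k*)^α = 8.0969^0.5 ≈ 2.8455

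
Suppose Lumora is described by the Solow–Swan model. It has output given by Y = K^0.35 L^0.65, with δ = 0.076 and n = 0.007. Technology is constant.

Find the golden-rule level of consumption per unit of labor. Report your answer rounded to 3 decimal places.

c_gold ≈ 1.411

At the golden rule, f'(k) = n + δ, so α·k^(α−1) = n + δ and k_gold = (α/(n + δ))^(1/(1−α)).
k_gold = (0.35/0.083)^(1/0.65) = 4.2169^1.5385 ≈ 9.1528
c_gold = f(k_gold) − (n + δ)·k_gold = 2.1704 − 0.083×9.1528 ≈ 1.4107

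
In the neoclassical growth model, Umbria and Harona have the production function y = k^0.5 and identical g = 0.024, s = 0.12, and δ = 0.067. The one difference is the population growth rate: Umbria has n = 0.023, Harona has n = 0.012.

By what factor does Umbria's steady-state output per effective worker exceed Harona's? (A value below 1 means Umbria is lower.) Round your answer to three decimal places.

ratio ≈ 0.904

Steady-state y* = [s/(n + g + δ)]^(α/(1−α)), so the ratio is [ (s_U/(n + g + δ)_U) / (s_H/(n + g + δ)_H) ]^1.
s_U/(n + g + δ)_U = 0.12/0.114 = 1.0526; s_H/(n + g + δ)_H = 0.12/0.103 = 1.1650.
Ratio = (1.0526/1.1650)^1 = 0.9035^1 ≈ 0.9035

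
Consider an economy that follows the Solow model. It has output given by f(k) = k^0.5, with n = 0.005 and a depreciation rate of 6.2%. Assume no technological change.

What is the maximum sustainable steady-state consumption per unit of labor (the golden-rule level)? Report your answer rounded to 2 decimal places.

At the golden rule, f'(k) = n + δ, so α·k^(α−1) = n + δ and k_gold = (α/(n + δ))^(1/(1−α)).
k_gold = (0.5/0.067)^(1/0.5) = 7.4627^2 ≈ 55.6919
c_gold = f(k_gold) − (n + δ)·k_gold = 7.4627 − 0.067×55.6919 ≈ 3.7313

c_gold ≈ 3.73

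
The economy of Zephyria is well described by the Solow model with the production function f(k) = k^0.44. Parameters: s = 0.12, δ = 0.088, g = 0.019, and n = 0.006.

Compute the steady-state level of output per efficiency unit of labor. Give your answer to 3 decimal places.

y* ≈ 1.048

In steady state, investment equals break-even investment: s·k^α = (n + g + δ)·k.
Dividing both sides by k: k^(1−α) = s / (n + g + δ).
k^0.56 = 0.12 / (0.006 + 0.019 + 0.088) = 0.12 / 0.113 = 1.0619
k* = 1.0619^(1/0.56) ≈ 1.1132
y* = (k*)^α = 1.1132^0.44 ≈ 1.0483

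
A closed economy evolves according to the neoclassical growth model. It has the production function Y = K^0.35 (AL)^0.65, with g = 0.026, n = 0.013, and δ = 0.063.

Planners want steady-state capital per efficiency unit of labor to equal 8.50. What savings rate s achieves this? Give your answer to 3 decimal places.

s ≈ 0.410

In steady state, investment equals break-even investment: s·k^α = (n + g + δ)·k.
So s / (n + g + δ) = (k*)^(1−α) = 8.50^0.65 = 4.0190.
Therefore s = 4.0190 × (n + g + δ) = 4.0190 × 0.102 = 0.4099.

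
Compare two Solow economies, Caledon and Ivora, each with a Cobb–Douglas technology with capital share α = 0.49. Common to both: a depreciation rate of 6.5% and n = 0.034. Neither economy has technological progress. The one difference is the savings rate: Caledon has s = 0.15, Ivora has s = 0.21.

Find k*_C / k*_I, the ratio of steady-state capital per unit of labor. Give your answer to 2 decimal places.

Steady-state k* = [s/(n + δ)]^(1/(1−α)), so the ratio is [ (s_C/(n + δ)_C) / (s_I/(n + δ)_I) ]^1.9608.
s_C/(n + δ)_C = 0.15/0.099 = 1.5152; s_I/(n + δ)_I = 0.21/0.099 = 2.1212.
Ratio = (1.5152/2.1212)^1.9608 = 0.7143^1.9608 ≈ 0.5170

k*_C / k*_I ≈ 0.52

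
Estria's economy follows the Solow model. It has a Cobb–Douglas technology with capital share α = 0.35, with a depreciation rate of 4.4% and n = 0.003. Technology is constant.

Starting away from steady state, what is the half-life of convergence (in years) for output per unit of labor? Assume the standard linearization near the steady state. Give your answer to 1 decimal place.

Near the steady state the convergence rate is λ = (1 − α)(n + δ).
λ = (1 − 0.35) × 0.047 = 0.65 × 0.047 = 0.03055
Half-life = ln 2 / λ = 0.6931 / 0.03055 ≈ 22.69 years

about 22.7 years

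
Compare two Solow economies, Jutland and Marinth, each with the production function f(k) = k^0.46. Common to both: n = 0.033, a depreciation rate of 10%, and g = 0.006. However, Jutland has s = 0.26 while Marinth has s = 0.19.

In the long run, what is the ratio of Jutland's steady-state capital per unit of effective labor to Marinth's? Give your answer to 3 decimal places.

Steady-state k* = [s/(n + g + δ)]^(1/(1−α)), so the ratio is [ (s_J/(n + g + δ)_J) / (s_M/(n + g + δ)_M) ]^1.8519.
s_J/(n + g + δ)_J = 0.26/0.139 = 1.8705; s_M/(n + g + δ)_M = 0.19/0.139 = 1.3669.
Ratio = (1.8705/1.3669)^1.8519 = 1.3684^1.8519 ≈ 1.7875

ratio ≈ 1.788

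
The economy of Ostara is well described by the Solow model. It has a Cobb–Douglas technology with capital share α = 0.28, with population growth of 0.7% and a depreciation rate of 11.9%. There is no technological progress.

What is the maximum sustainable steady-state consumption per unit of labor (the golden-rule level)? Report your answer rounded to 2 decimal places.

c_gold ≈ 0.98

At the golden rule, f'(k) = n + δ, so α·k^(α−1) = n + δ and k_gold = (α/(n + δ))^(1/(1−α)).
k_gold = (0.28/0.126)^(1/0.72) = 2.2222^1.3889 ≈ 3.0314
c_gold = f(k_gold) − (n + δ)·k_gold = 1.3641 − 0.126×3.0314 ≈ 0.9821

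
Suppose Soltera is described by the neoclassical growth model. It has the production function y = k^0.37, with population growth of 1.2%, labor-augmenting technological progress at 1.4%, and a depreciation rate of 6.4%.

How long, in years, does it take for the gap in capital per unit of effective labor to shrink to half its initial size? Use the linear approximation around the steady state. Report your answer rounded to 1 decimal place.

Near the steady state the convergence rate is λ = (1 − α)(n + g + δ).
λ = (1 − 0.37) × 0.090 = 0.63 × 0.090 = 0.0567
Half-life = ln 2 / λ = 0.6931 / 0.0567 ≈ 12.22 years

t_½ ≈ 12.2 years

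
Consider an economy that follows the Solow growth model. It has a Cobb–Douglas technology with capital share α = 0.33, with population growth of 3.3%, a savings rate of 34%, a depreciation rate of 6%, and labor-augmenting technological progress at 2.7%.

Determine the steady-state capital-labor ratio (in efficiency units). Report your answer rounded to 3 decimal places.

k* = 4.732

In steady state, investment equals break-even investment: s·k^α = (n + g + δ)·k.
Dividing both sides by k: k^(1−α) = s / (n + g + δ).
k^0.67 = 0.34 / (0.033 + 0.027 + 0.060) = 0.34 / 0.120 = 2.8333
k* = 2.8333^(1/0.67) ≈ 4.7322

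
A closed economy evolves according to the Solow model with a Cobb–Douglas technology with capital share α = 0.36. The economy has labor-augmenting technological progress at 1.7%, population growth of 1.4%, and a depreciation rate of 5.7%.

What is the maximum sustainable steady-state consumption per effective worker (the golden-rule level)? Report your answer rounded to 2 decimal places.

c_gold ≈ 1.41

At the golden rule, f'(k) = n + g + δ, so α·k^(α−1) = n + g + δ and k_gold = (α/(n + g + δ))^(1/(1−α)).
k_gold = (0.36/0.088)^(1/0.64) = 4.0909^1.5625 ≈ 9.0358
c_gold = f(k_gold) − (n + g + δ)·k_gold = 2.2088 − 0.088×9.0358 ≈ 1.4136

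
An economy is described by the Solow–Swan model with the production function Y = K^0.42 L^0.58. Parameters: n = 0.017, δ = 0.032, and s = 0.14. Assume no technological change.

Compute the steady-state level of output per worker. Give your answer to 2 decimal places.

At the steady state, Δk = 0, so s·k^α = (n + δ)·k.
Dividing both sides by k: k^(1−α) = s / (n + δ).
k^0.58 = 0.14 / (0.017 + 0.032) = 0.14 / 0.049 = 2.8571
k* = 2.8571^(1/0.58) ≈ 6.1105
y* = (k*)^α = 6.1105^0.42 ≈ 2.1387

y* = 2.14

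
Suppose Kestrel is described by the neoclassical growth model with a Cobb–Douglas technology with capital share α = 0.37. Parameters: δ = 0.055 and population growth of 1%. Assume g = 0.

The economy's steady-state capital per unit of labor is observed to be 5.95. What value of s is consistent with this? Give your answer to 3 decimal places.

s ≈ 0.200

Steady state requires s·f(k) = (n + δ)·k, i.e. s·k^α = (n + δ)·k.
So s / (n + δ) = (k*)^(1−α) = 5.95^0.63 = 3.0757.
Therefore s = 3.0757 × (n + δ) = 3.0757 × 0.065 = 0.1999.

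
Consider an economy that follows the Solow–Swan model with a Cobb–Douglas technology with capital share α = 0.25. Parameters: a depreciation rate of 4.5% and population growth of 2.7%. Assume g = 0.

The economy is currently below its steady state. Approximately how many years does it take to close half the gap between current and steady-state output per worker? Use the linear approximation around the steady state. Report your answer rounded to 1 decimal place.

t_½ ≈ 12.8 years

Near the steady state the convergence rate is λ = (1 − α)(n + δ).
λ = (1 − 0.25) × 0.072 = 0.75 × 0.072 = 0.0540
Half-life = ln 2 / λ = 0.6931 / 0.0540 ≈ 12.84 years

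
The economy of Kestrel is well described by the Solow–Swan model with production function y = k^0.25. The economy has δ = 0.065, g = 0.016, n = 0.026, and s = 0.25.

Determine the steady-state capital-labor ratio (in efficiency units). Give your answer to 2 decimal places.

At the steady state, Δk = 0, so s·k^α = (n + g + δ)·k.
Rearranging, k^(1−α) = s / (n + g + δ).
k^0.75 = 0.25 / (0.026 + 0.016 + 0.065) = 0.25 / 0.107 = 2.3364
k* = 2.3364^(1/0.75) ≈ 3.1002

k* = 3.10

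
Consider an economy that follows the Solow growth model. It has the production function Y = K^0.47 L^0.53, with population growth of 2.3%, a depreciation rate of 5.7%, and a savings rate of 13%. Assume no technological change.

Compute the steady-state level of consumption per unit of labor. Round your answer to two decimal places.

c* = 1.34

At the steady state, Δk = 0, so s·k^α = (n + δ)·k.
Dividing both sides by k: k^(1−α) = s / (n + δ).
k^0.53 = 0.13 / (0.023 + 0.057) = 0.13 / 0.080 = 1.6250
k* = 1.6250^(1/0.53) ≈ 2.4994
y* = (k*)^α = 2.4994^0.47 ≈ 1.5381
c* = (1 − s)·y* = (1 − 0.13) × 1.5381 ≈ 1.3381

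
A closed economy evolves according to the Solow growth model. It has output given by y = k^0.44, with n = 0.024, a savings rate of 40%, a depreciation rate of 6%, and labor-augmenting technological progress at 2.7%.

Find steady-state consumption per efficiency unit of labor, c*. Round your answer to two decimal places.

At the steady state, Δk = 0, so s·k^α = (n + g + δ)·k.
Dividing both sides by k: k^(1−α) = s / (n + g + δ).
k^0.56 = 0.40 / (0.024 + 0.027 + 0.060) = 0.40 / 0.111 = 3.6036
k* = 3.6036^(1/0.56) ≈ 9.8667
y* = (k*)^α = 9.8667^0.44 ≈ 2.7380
c* = (1 − s)·y* = (1 − 0.40) × 2.7380 ≈ 1.6428

c* = 1.64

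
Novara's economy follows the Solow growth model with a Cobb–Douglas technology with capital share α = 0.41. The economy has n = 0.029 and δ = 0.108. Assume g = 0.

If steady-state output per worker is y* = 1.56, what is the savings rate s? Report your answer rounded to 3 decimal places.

s ≈ 0.260

Steady state requires s·f(k) = (n + δ)·k, i.e. s·k^α = (n + δ)·k.
Since y* = [s/(n + δ)]^(α/(1−α)), we have s/(n + δ) = (y*)^((1−α)/α) = 1.56^1.439 = 1.8963.
Therefore s = 1.8963 × (n + δ) = 1.8963 × 0.137 = 0.2598.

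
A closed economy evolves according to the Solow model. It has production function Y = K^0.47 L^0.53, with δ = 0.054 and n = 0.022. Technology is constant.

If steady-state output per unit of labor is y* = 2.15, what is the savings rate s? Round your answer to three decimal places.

Steady state requires s·f(k) = (n + δ)·k, i.e. s·k^α = (n + δ)·k.
Since y* = [s/(n + δ)]^(α/(1−α)), we have s/(n + δ) = (y*)^((1−α)/α) = 2.15^1.1277 = 2.3708.
Therefore s = 2.3708 × (n + δ) = 2.3708 × 0.076 = 0.1802.

s ≈ 0.180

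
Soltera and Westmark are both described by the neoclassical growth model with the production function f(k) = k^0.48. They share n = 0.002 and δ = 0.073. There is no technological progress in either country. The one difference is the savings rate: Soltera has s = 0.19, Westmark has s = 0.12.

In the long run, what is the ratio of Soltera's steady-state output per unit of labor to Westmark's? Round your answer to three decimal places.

ratio ≈ 1.528

Steady-state y* = [s/(n + δ)]^(α/(1−α)), so the ratio is [ (s_S/(n + δ)_S) / (s_W/(n + δ)_W) ]^0.9231.
s_S/(n + δ)_S = 0.19/0.075 = 2.5333; s_W/(n + δ)_W = 0.12/0.075 = 1.6000.
Ratio = (2.5333/1.6000)^0.9231 = 1.5833^0.9231 ≈ 1.5283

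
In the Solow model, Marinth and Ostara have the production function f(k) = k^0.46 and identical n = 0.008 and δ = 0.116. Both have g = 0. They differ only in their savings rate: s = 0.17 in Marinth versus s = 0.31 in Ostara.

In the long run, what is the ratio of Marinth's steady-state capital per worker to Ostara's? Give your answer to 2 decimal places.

Steady-state k* = [s/(n + δ)]^(1/(1−α)), so the ratio is [ (s_M/(n + δ)_M) / (s_O/(n + δ)_O) ]^1.8519.
s_M/(n + δ)_M = 0.17/0.124 = 1.3710; s_O/(n + δ)_O = 0.31/0.124 = 2.5000.
Ratio = (1.3710/2.5000)^1.8519 = 0.5484^1.8519 ≈ 0.3287

k*_M / k*_O ≈ 0.33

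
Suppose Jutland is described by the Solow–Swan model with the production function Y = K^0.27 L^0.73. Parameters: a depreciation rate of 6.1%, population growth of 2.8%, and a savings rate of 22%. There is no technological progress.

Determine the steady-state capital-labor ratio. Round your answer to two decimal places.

At the steady state, Δk = 0, so s·k^α = (n + δ)·k.
Dividing both sides by k: k^(1−α) = s / (n + δ).
k^0.73 = 0.22 / (0.028 + 0.061) = 0.22 / 0.089 = 2.4719
k* = 2.4719^(1/0.73) ≈ 3.4546

k* ≈ 3.45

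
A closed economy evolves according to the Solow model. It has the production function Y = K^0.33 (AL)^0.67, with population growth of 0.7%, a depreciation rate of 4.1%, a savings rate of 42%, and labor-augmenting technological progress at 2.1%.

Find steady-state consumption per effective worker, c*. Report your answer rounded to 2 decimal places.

Steady state requires s·f(k) = (n + g + δ)·k, i.e. s·k^α = (n + g + δ)·k.
Rearranging, k^(1−α) = s / (n + g + δ).
k^0.67 = 0.42 / (0.007 + 0.021 + 0.041) = 0.42 / 0.069 = 6.0870
k* = 6.0870^(1/0.67) ≈ 14.8167
y* = (k*)^α = 14.8167^0.33 ≈ 2.4342
c* = (1 − s)·y* = (1 − 0.42) × 2.4342 ≈ 1.4118

c* ≈ 1.41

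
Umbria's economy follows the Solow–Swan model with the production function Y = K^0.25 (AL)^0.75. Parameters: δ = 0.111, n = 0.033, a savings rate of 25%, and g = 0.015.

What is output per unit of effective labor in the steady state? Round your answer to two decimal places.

At the steady state, Δk = 0, so s·k^α = (n + g + δ)·k.
Rearranging, k^(1−α) = s / (n + g + δ).
k^0.75 = 0.25 / (0.033 + 0.015 + 0.111) = 0.25 / 0.159 = 1.5723
k* = 1.5723^(1/0.75) ≈ 1.8283
y* = (k*)^α = 1.8283^0.25 ≈ 1.1628

y* ≈ 1.16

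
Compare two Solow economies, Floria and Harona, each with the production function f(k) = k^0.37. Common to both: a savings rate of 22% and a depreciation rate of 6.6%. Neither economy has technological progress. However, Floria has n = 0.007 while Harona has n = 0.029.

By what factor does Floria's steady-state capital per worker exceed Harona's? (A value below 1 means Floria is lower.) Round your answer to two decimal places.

ratio ≈ 1.52

Steady-state k* = [s/(n + δ)]^(1/(1−α)), so the ratio is [ (s_F/(n + δ)_F) / (s_H/(n + δ)_H) ]^1.5873.
s_F/(n + δ)_F = 0.22/0.073 = 3.0137; s_H/(n + δ)_H = 0.22/0.095 = 2.3158.
Ratio = (3.0137/2.3158)^1.5873 = 1.3014^1.5873 ≈ 1.5192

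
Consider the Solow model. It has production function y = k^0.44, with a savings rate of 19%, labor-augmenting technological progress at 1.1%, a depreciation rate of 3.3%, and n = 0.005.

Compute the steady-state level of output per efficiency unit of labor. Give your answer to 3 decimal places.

y* = 2.900

In steady state, investment equals break-even investment: s·k^α = (n + g + δ)·k.
Rearranging, k^(1−α) = s / (n + g + δ).
k^0.56 = 0.19 / (0.005 + 0.011 + 0.033) = 0.19 / 0.049 = 3.8776
k* = 3.8776^(1/0.56) ≈ 11.2462
y* = (k*)^α = 11.2462^0.44 ≈ 2.9003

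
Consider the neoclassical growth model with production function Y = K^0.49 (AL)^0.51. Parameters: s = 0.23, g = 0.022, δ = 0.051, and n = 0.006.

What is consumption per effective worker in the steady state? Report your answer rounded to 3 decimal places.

In steady state, investment equals break-even investment: s·k^α = (n + g + δ)·k.
Rearranging, k^(1−α) = s / (n + g + δ).
k^0.51 = 0.23 / (0.006 + 0.022 + 0.051) = 0.23 / 0.079 = 2.9114
k* = 2.9114^(1/0.51) ≈ 8.1284
y* = (k*)^α = 8.1284^0.49 ≈ 2.7919
c* = (1 − s)·y* = (1 − 0.23) × 2.7919 ≈ 2.1498

c* = 2.150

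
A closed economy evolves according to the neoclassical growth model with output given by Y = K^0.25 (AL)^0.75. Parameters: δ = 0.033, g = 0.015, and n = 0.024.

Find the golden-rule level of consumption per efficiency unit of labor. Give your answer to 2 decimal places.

At the golden rule, f'(k) = n + g + δ, so α·k^(α−1) = n + g + δ and k_gold = (α/(n + g + δ))^(1/(1−α)).
k_gold = (0.25/0.072)^(1/0.75) = 3.4722^1.3333 ≈ 5.2576
c_gold = f(k_gold) − (n + g + δ)·k_gold = 1.5142 − 0.072×5.2576 ≈ 1.1357

c_gold ≈ 1.14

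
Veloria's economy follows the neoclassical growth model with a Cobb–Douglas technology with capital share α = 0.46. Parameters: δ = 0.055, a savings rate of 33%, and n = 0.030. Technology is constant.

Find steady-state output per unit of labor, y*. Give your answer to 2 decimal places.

At the steady state, Δk = 0, so s·k^α = (n + δ)·k.
Rearranging, k^(1−α) = s / (n + δ).
k^0.54 = 0.33 / (0.030 + 0.055) = 0.33 / 0.085 = 3.8824
k* = 3.8824^(1/0.54) ≈ 12.3290
y* = (k*)^α = 12.3290^0.46 ≈ 3.1756

y* = 3.18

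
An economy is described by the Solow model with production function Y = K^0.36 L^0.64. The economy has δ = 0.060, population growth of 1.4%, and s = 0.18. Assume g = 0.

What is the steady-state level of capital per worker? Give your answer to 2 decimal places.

k* ≈ 4.01

Steady state requires s·f(k) = (n + δ)·k, i.e. s·k^α = (n + δ)·k.
Dividing both sides by k: k^(1−α) = s / (n + δ).
k^0.64 = 0.18 / (0.014 + 0.060) = 0.18 / 0.074 = 2.4324
k* = 2.4324^(1/0.64) ≈ 4.0103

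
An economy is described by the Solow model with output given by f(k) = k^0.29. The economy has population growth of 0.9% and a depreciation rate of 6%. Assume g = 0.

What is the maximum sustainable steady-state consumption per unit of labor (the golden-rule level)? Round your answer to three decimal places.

At the golden rule, f'(k) = n + δ, so α·k^(α−1) = n + δ and k_gold = (α/(n + δ))^(1/(1−α)).
k_gold = (0.29/0.069)^(1/0.71) = 4.2029^1.4085 ≈ 7.5556
c_gold = f(k_gold) − (n + δ)·k_gold = 1.7976 − 0.069×7.5556 ≈ 1.2763

c_gold ≈ 1.276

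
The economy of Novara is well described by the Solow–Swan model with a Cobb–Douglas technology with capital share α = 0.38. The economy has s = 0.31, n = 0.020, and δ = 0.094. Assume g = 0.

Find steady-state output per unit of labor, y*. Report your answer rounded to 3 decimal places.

y* ≈ 1.846

In steady state, investment equals break-even investment: s·k^α = (n + δ)·k.
Rearranging, k^(1−α) = s / (n + δ).
k^0.62 = 0.31 / (0.020 + 0.094) = 0.31 / 0.114 = 2.7193
k* = 2.7193^(1/0.62) ≈ 5.0204
y* = (k*)^α = 5.0204^0.38 ≈ 1.8462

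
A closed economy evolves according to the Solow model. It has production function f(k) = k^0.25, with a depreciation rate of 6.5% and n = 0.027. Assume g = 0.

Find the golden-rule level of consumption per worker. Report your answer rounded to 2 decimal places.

At the golden rule, f'(k) = n + δ, so α·k^(α−1) = n + δ and k_gold = (α/(n + δ))^(1/(1−α)).
k_gold = (0.25/0.092)^(1/0.75) = 2.7174^1.3333 ≈ 3.7919
c_gold = f(k_gold) − (n + δ)·k_gold = 1.3954 − 0.092×3.7919 ≈ 1.0465

c_gold ≈ 1.05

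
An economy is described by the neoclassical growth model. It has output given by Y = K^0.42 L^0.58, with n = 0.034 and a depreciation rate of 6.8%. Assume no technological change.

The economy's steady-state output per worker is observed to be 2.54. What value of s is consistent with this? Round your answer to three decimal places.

s ≈ 0.370

In steady state, investment equals break-even investment: s·k^α = (n + δ)·k.
Since y* = [s/(n + δ)]^(α/(1−α)), we have s/(n + δ) = (y*)^((1−α)/α) = 2.54^1.381 = 3.6231.
Therefore s = 3.6231 × (n + δ) = 3.6231 × 0.102 = 0.3696.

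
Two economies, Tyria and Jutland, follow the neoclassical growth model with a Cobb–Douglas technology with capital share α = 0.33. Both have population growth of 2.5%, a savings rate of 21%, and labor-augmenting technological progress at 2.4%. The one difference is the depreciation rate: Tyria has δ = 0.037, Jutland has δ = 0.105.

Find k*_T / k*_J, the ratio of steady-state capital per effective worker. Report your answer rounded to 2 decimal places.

Steady-state k* = [s/(n + g + δ)]^(1/(1−α)), so the ratio is [ (s_T/(n + g + δ)_T) / (s_J/(n + g + δ)_J) ]^1.4925.
s_T/(n + g + δ)_T = 0.21/0.086 = 2.4419; s_J/(n + g + δ)_J = 0.21/0.154 = 1.3636.
Ratio = (2.4419/1.3636)^1.4925 = 1.7908^1.4925 ≈ 2.3860

ratio ≈ 2.39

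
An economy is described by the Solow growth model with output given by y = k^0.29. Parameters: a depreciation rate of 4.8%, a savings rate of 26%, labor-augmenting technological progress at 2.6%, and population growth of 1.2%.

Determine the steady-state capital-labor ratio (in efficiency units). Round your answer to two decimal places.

k* = 4.75

Steady state requires s·f(k) = (n + g + δ)·k, i.e. s·k^α = (n + g + δ)·k.
Rearranging, k^(1−α) = s / (n + g + δ).
k^0.71 = 0.26 / (0.012 + 0.026 + 0.048) = 0.26 / 0.086 = 3.0233
k* = 3.0233^(1/0.71) ≈ 4.7504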